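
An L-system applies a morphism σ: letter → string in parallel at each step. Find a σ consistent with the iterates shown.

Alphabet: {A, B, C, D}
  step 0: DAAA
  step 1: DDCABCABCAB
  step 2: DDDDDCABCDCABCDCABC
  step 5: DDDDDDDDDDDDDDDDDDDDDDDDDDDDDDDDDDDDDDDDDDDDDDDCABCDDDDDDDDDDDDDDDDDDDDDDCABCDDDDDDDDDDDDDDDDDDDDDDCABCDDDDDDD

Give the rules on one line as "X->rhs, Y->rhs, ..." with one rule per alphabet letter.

  step 1 ⇒ step 2: DDCABCABCAB ⇒ DD·DD·D·CAB·C·D·CAB·C·D·CAB·C
    A ↦ CAB
    B ↦ C
    C ↦ D
    D ↦ DD

A->CAB, B->C, C->D, D->DD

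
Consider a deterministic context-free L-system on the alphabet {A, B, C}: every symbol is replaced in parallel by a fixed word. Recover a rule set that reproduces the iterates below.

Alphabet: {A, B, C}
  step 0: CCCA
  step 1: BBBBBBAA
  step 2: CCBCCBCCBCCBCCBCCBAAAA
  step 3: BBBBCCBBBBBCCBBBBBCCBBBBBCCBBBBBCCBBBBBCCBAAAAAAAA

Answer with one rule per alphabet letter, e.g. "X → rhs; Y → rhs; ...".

A->AA, B->CCB, C->BB

  step 2 ⇒ step 3: CCBCCBCCBCCBCCBCCBAAAA ⇒ BB·BB·CCB·BB·BB·CCB·BB·BB·CCB·BB·BB·CCB·BB·BB·CCB·BB·BB·CCB·AA·AA·AA·AA
    A ↦ AA
    B ↦ CCB
    C ↦ BB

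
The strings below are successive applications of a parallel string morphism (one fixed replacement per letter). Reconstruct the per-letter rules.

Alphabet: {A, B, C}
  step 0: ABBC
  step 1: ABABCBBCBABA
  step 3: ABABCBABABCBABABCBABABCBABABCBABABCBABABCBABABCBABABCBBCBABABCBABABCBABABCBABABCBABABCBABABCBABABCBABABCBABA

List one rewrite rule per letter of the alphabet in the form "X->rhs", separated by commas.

  step 0 ⇒ step 1: ABBC ⇒ ABA·BCB·BCB·ABA
    A ↦ ABA
    B ↦ BCB
    C ↦ ABA

A->ABA, B->BCB, C->ABA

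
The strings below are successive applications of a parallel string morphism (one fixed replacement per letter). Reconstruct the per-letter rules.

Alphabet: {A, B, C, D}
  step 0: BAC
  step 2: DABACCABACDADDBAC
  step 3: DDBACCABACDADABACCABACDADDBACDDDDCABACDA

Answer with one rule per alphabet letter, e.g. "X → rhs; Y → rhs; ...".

  step 2 ⇒ step 3: DABACCABACDADDBAC ⇒ DD·BAC·CA·BAC·DA·DA·BAC·CA·BAC·DA·DD·BAC·DD·DD·CA·BAC·DA
    A ↦ BAC
    B ↦ CA
    C ↦ DA
    D ↦ DD

A->BAC, B->CA, C->DA, D->DD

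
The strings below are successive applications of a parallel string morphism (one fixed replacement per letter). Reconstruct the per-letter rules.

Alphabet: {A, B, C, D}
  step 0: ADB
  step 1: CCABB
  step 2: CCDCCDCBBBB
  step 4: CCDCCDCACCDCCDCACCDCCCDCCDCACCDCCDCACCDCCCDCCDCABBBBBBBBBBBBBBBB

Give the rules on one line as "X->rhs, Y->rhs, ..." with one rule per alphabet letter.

  step 1 ⇒ step 2: CCABB ⇒ CCD·CCD·C·BB·BB
    A ↦ C
    B ↦ BB
    C ↦ CCD
  step 0 ⇒ step 1: ADB ⇒ C·CA·BB
    D ↦ CA

A->C, B->BB, C->CCD, D->CA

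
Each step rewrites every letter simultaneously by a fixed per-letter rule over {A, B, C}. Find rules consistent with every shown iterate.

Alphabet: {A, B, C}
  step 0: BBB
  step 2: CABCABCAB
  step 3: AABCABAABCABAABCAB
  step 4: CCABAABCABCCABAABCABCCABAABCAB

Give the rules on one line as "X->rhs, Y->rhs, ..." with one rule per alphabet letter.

A->C, B->AB, C->AAB

  step 3 ⇒ step 4: AABCABAABCABAABCAB ⇒ C·C·AB·AAB·C·AB·C·C·AB·AAB·C·AB·C·C·AB·AAB·C·AB
    A ↦ C
    B ↦ AB
    C ↦ AAB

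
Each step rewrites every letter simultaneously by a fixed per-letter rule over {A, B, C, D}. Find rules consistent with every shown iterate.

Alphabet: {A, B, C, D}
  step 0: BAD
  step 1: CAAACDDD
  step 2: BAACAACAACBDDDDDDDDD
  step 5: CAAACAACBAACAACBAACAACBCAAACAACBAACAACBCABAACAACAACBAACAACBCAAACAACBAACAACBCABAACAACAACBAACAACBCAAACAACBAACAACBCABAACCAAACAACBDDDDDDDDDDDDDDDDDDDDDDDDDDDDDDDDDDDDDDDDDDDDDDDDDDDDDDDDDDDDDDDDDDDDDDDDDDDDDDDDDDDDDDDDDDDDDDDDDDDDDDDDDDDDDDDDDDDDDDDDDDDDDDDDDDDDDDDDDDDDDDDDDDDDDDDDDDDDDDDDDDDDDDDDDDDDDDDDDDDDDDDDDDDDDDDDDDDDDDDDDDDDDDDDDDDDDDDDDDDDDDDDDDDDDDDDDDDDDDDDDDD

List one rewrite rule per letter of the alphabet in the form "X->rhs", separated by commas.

A->AAC, B->CA, C->B, D->DDD

  step 1 ⇒ step 2: CAAACDDD ⇒ B·AAC·AAC·AAC·B·DDD·DDD·DDD
    A ↦ AAC
    C ↦ B
    D ↦ DDD
  step 0 ⇒ step 1: BAD ⇒ CA·AAC·DDD
    B ↦ CA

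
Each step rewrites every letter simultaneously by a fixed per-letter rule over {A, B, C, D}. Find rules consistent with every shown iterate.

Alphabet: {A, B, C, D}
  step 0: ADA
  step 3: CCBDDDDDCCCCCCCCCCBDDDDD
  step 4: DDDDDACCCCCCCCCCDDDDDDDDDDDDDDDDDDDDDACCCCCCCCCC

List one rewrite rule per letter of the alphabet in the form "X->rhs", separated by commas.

A->BD, B->DA, C->DD, D->CC

  step 3 ⇒ step 4: CCBDDDDDCCCCCCCCCCBDDDDD ⇒ DD·DD·DA·CC·CC·CC·CC·CC·DD·DD·DD·DD·DD·DD·DD·DD·DD·DD·DA·CC·CC·CC·CC·CC
    B ↦ DA
    C ↦ DD
    D ↦ CC
    A ↦ BD  (constrained at step 0)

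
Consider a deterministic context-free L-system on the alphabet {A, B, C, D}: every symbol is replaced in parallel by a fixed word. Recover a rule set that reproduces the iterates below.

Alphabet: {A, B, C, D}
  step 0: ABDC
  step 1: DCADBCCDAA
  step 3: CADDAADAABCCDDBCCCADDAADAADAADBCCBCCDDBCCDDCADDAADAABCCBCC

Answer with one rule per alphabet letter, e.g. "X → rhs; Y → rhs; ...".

  step 0 ⇒ step 1: ABDC ⇒ D·CAD·BCC·DAA
    A ↦ D
    B ↦ CAD
    C ↦ DAA
    D ↦ BCC

A->D, B->CAD, C->DAA, D->BCC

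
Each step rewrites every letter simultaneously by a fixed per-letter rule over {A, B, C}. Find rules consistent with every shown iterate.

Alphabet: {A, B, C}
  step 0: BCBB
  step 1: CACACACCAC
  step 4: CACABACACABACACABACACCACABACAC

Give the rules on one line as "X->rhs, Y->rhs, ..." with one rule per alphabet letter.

  step 0 ⇒ step 1: BCBB ⇒ CAC·A·CAC·CAC
    B ↦ CAC
    C ↦ A
    A ↦ B  (constrained at step 1)

A->B, B->CAC, C->A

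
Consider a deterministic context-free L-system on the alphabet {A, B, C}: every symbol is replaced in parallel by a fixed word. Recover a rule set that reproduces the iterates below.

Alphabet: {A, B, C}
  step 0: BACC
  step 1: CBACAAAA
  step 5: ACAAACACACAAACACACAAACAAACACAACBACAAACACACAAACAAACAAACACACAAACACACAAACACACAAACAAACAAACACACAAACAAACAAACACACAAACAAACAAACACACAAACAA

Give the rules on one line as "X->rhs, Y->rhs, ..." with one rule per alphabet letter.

  step 0 ⇒ step 1: BACC ⇒ CB·AC·AA·AA
    A ↦ AC
    B ↦ CB
    C ↦ AA

A->AC, B->CB, C->AA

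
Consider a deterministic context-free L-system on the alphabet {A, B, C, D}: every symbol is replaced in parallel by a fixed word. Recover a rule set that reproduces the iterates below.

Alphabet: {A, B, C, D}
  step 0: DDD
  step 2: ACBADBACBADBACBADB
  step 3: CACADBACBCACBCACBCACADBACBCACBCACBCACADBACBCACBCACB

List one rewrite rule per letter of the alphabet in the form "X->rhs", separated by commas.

A->CAC, B->ACB, C->ADB, D->BC

  step 2 ⇒ step 3: ACBADBACBADBACBADB ⇒ CAC·ADB·ACB·CAC·BC·ACB·CAC·ADB·ACB·CAC·BC·ACB·CAC·ADB·ACB·CAC·BC·ACB
    A ↦ CAC
    B ↦ ACB
    C ↦ ADB
    D ↦ BC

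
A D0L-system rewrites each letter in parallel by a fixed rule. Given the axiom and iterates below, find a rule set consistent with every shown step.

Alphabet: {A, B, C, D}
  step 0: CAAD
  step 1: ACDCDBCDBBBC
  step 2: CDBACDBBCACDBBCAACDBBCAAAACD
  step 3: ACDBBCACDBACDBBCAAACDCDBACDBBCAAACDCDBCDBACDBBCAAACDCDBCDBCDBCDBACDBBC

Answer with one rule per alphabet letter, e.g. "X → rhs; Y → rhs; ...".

  step 2 ⇒ step 3: CDBACDBBCACDBBCAACDBBCAAAACD ⇒ ACD·BBC·A·CDB·ACD·BBC·A·A·ACD·CDB·ACD·BBC·A·A·ACD·CDB·CDB·ACD·BBC·A·A·ACD·CDB·CDB·CDB·CDB·ACD·BBC
    A ↦ CDB
    B ↦ A
    C ↦ ACD
    D ↦ BBC

A->CDB, B->A, C->ACD, D->BBC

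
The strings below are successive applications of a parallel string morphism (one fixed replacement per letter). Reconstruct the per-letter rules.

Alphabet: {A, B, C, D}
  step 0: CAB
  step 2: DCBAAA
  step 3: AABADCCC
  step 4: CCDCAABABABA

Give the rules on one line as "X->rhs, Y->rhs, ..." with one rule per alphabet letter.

A->C, B->D, C->BA, D->AA

  step 3 ⇒ step 4: AABADCCC ⇒ C·C·D·C·AA·BA·BA·BA
    A ↦ C
    B ↦ D
    C ↦ BA
    D ↦ AA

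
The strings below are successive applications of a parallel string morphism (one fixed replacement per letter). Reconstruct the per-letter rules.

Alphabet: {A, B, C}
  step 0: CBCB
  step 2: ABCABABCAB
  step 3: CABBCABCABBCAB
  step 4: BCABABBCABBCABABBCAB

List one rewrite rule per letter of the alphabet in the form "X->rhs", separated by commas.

A->C, B->AB, C->B

  step 3 ⇒ step 4: CABBCABCABBCAB ⇒ B·C·AB·AB·B·C·AB·B·C·AB·AB·B·C·AB
    A ↦ C
    B ↦ AB
    C ↦ B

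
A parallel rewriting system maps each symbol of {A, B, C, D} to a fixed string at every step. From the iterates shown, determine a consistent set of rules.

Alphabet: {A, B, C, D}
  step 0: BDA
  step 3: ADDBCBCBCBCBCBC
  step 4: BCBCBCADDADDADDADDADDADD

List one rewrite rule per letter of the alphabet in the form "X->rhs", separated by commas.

  step 3 ⇒ step 4: ADDBCBCBCBCBCBC ⇒ BC·BC·BC·A·DD·A·DD·A·DD·A·DD·A·DD·A·DD
    A ↦ BC
    B ↦ A
    C ↦ DD
    D ↦ BC

A->BC, B->A, C->DD, D->BC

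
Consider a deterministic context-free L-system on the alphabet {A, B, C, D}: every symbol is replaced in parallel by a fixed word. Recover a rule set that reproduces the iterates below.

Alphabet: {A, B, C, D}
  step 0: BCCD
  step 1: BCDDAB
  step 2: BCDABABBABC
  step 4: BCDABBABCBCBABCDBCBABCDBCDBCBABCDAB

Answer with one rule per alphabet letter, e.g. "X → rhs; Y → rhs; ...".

A->BA, B->BC, C->D, D->AB

  step 1 ⇒ step 2: BCDDAB ⇒ BC·D·AB·AB·BA·BC
    A ↦ BA
    B ↦ BC
    C ↦ D
    D ↦ AB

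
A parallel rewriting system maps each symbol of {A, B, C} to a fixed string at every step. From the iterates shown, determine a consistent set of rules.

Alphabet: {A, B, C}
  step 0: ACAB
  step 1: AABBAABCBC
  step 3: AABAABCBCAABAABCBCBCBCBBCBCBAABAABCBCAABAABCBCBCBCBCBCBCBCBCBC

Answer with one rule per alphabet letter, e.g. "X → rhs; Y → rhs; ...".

A->AAB, B->CBC, C->B

  step 0 ⇒ step 1: ACAB ⇒ AAB·B·AAB·CBC
    A ↦ AAB
    B ↦ CBC
    C ↦ B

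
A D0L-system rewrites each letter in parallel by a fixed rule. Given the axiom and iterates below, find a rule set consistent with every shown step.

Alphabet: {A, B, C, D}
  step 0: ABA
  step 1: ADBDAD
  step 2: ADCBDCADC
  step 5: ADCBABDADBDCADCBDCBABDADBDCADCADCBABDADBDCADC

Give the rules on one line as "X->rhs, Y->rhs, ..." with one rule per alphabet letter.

A->AD, B->BD, C->BA, D->C

  step 1 ⇒ step 2: ADBDAD ⇒ AD·C·BD·C·AD·C
    A ↦ AD
    B ↦ BD
    D ↦ C
    C ↦ BA  (constrained at step 2)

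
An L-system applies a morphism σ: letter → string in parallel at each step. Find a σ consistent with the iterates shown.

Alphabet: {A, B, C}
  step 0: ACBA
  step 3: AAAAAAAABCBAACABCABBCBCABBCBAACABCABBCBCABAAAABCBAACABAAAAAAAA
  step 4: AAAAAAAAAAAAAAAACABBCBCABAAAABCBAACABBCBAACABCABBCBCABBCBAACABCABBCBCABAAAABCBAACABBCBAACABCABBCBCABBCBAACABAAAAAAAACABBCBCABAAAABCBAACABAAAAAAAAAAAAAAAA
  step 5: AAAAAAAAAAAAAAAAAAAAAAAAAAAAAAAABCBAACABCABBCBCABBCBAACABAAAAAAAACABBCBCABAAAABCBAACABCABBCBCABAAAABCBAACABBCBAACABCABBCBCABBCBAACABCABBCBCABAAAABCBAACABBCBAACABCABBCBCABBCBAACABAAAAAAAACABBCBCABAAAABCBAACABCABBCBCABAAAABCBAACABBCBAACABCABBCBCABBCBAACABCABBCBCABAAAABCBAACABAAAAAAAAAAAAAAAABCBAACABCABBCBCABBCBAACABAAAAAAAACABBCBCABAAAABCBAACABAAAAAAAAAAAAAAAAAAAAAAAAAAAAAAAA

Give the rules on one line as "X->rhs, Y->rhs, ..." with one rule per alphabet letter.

A->AA, B->CAB, C->BCB

  step 4 ⇒ step 5: AAAAAAAAAAAAAAAACABBCBCABAAAABCBAACABBCBAACABCABBCBCABBCBAACABCABBCBCABAAAABCBAACABBCBAACABCABBCBCABBCBAACABAAAAAAAACABBCBCABAAAABCBAACABAAAAAAAAAAAAAAAA ⇒ AA·AA·AA·AA·AA·AA·AA·AA·AA·AA·AA·AA·AA·AA·AA·AA·BCB·AA·CAB·CAB·BCB·CAB·BCB·AA·CAB·AA·AA·AA·AA·CAB·BCB·CAB·AA·AA·BCB·AA·CAB·CAB·BCB·CAB·AA·AA·BCB·AA·CAB·BCB·AA·CAB·CAB·BCB·CAB·BCB·AA·CAB·CAB·BCB·CAB·AA·AA·BCB·AA·CAB·BCB·AA·CAB·CAB·BCB·CAB·BCB·AA·CAB·AA·AA·AA·AA·CAB·BCB·CAB·AA·AA·BCB·AA·CAB·CAB·BCB·CAB·AA·AA·BCB·AA·CAB·BCB·AA·CAB·CAB·BCB·CAB·BCB·AA·CAB·CAB·BCB·CAB·AA·AA·BCB·AA·CAB·AA·AA·AA·AA·AA·AA·AA·AA·BCB·AA·CAB·CAB·BCB·CAB·BCB·AA·CAB·AA·AA·AA·AA·CAB·BCB·CAB·AA·AA·BCB·AA·CAB·AA·AA·AA·AA·AA·AA·AA·AA·AA·AA·AA·AA·AA·AA·AA·AA
    A ↦ AA
    B ↦ CAB
    C ↦ BCB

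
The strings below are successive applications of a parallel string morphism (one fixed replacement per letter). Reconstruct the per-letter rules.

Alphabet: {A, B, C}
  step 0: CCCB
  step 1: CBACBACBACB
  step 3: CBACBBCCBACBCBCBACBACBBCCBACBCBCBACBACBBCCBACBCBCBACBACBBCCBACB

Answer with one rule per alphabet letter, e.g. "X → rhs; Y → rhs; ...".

  step 0 ⇒ step 1: CCCB ⇒ CBA·CBA·CBA·CB
    B ↦ CB
    C ↦ CBA
    A ↦ BC  (constrained at step 1)

A->BC, B->CB, C->CBA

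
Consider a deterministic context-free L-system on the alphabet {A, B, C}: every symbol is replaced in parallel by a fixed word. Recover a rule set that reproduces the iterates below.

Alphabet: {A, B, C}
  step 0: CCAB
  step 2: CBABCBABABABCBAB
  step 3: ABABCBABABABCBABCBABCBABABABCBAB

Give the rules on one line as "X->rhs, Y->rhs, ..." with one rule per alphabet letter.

A->CB, B->AB, C->AB

  step 2 ⇒ step 3: CBABCBABABABCBAB ⇒ AB·AB·CB·AB·AB·AB·CB·AB·CB·AB·CB·AB·AB·AB·CB·AB
    A ↦ CB
    B ↦ AB
    C ↦ AB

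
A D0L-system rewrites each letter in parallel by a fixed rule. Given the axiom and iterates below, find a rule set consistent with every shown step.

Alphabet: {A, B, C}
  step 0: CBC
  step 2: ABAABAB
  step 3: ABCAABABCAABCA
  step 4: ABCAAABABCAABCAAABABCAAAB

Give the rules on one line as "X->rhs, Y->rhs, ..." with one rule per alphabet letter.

  step 3 ⇒ step 4: ABCAABABCAABCA ⇒ AB·CA·A·AB·AB·CA·AB·CA·A·AB·AB·CA·A·AB
    A ↦ AB
    B ↦ CA
    C ↦ A

A->AB, B->CA, C->A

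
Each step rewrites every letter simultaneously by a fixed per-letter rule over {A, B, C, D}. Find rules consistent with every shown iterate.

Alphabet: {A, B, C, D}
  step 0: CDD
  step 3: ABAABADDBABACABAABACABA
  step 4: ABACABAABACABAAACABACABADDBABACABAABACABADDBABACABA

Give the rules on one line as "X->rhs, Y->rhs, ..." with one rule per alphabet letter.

A->ABA, B->C, C->DDB, D->A

  step 3 ⇒ step 4: ABAABADDBABACABAABACABA ⇒ ABA·C·ABA·ABA·C·ABA·A·A·C·ABA·C·ABA·DDB·ABA·C·ABA·ABA·C·ABA·DDB·ABA·C·ABA
    A ↦ ABA
    B ↦ C
    C ↦ DDB
    D ↦ A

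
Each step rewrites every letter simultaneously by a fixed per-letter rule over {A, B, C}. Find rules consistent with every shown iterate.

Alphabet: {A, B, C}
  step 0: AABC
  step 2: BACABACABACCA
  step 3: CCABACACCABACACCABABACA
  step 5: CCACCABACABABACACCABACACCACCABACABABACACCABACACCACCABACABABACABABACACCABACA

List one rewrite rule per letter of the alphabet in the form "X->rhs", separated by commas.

A->CA, B->C, C->BA

  step 2 ⇒ step 3: BACABACABACCA ⇒ C·CA·BA·CA·C·CA·BA·CA·C·CA·BA·BA·CA
    A ↦ CA
    B ↦ C
    C ↦ BA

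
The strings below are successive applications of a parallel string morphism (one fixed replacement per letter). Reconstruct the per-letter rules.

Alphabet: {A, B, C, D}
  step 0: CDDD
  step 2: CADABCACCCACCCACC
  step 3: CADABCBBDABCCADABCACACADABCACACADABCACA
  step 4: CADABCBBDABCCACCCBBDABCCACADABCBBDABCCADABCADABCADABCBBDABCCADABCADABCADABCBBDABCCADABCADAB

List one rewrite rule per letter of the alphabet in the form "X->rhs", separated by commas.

A->DAB, B->C, C->CA, D->CBB

  step 3 ⇒ step 4: CADABCBBDABCCADABCACACADABCACACADABCACA ⇒ CA·DAB·CBB·DAB·C·CA·C·C·CBB·DAB·C·CA·CA·DAB·CBB·DAB·C·CA·DAB·CA·DAB·CA·DAB·CBB·DAB·C·CA·DAB·CA·DAB·CA·DAB·CBB·DAB·C·CA·DAB·CA·DAB
    A ↦ DAB
    B ↦ C
    C ↦ CA
    D ↦ CBB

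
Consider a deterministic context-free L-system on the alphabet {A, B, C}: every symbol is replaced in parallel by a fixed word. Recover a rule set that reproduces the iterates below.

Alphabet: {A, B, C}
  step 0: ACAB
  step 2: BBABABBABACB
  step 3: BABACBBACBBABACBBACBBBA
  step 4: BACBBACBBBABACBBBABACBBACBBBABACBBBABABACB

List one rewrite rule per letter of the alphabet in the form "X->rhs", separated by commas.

A->CB, B->BA, C->B

  step 3 ⇒ step 4: BABACBBACBBABACBBACBBBA ⇒ BA·CB·BA·CB·B·BA·BA·CB·B·BA·BA·CB·BA·CB·B·BA·BA·CB·B·BA·BA·BA·CB
    A ↦ CB
    B ↦ BA
    C ↦ B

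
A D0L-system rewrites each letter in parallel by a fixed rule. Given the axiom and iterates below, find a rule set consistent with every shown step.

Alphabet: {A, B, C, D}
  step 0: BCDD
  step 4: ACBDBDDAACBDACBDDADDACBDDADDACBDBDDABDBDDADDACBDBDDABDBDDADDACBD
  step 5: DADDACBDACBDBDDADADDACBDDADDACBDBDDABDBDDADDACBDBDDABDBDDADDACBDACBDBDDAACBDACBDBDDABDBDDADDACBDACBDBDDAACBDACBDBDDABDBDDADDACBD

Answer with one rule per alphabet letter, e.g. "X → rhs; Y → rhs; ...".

  step 4 ⇒ step 5: ACBDBDDAACBDACBDDADDACBDDADDACBDBDDABDBDDADDACBDBDDABDBDDADDACBD ⇒ DA·DD·AC·BD·AC·BD·BD·DA·DA·DD·AC·BD·DA·DD·AC·BD·BD·DA·BD·BD·DA·DD·AC·BD·BD·DA·BD·BD·DA·DD·AC·BD·AC·BD·BD·DA·AC·BD·AC·BD·BD·DA·BD·BD·DA·DD·AC·BD·AC·BD·BD·DA·AC·BD·AC·BD·BD·DA·BD·BD·DA·DD·AC·BD
    A ↦ DA
    B ↦ AC
    C ↦ DD
    D ↦ BD

A->DA, B->AC, C->DD, D->BD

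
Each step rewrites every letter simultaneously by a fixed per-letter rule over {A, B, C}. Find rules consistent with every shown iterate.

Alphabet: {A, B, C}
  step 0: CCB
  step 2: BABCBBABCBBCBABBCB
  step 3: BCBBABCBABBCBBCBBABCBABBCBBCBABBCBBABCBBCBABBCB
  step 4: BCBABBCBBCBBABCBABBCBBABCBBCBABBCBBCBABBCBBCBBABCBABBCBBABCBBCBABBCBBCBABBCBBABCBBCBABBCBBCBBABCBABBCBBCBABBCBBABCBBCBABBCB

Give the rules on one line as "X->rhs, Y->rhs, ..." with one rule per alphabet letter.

A->BA, B->BCB, C->AB

  step 3 ⇒ step 4: BCBBABCBABBCBBCBBABCBABBCBBCBABBCBBABCBBCBABBCB ⇒ BCB·AB·BCB·BCB·BA·BCB·AB·BCB·BA·BCB·BCB·AB·BCB·BCB·AB·BCB·BCB·BA·BCB·AB·BCB·BA·BCB·BCB·AB·BCB·BCB·AB·BCB·BA·BCB·BCB·AB·BCB·BCB·BA·BCB·AB·BCB·BCB·AB·BCB·BA·BCB·BCB·AB·BCB
    A ↦ BA
    B ↦ BCB
    C ↦ AB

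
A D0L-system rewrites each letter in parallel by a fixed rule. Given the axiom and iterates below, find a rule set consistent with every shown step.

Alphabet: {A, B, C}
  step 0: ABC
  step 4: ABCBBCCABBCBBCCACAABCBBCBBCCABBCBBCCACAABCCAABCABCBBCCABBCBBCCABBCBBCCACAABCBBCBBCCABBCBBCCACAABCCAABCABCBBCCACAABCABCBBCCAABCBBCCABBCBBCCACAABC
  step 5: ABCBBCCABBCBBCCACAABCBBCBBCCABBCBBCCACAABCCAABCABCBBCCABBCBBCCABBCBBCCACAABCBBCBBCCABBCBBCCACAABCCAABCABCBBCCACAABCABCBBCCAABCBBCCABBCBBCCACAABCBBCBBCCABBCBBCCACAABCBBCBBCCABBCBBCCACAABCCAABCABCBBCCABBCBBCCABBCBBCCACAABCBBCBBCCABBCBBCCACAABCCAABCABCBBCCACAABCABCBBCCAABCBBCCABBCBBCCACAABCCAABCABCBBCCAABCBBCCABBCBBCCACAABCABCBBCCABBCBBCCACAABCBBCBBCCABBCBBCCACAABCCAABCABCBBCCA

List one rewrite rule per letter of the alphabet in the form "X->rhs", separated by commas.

  step 4 ⇒ step 5: ABCBBCCABBCBBCCACAABCBBCBBCCABBCBBCCACAABCCAABCABCBBCCABBCBBCCABBCBBCCACAABCBBCBBCCABBCBBCCACAABCCAABCABCBBCCACAABCABCBBCCAABCBBCCABBCBBCCACAABC ⇒ ABC·BBC·CA·BBC·BBC·CA·CA·ABC·BBC·BBC·CA·BBC·BBC·CA·CA·ABC·CA·ABC·ABC·BBC·CA·BBC·BBC·CA·BBC·BBC·CA·CA·ABC·BBC·BBC·CA·BBC·BBC·CA·CA·ABC·CA·ABC·ABC·BBC·CA·CA·ABC·ABC·BBC·CA·ABC·BBC·CA·BBC·BBC·CA·CA·ABC·BBC·BBC·CA·BBC·BBC·CA·CA·ABC·BBC·BBC·CA·BBC·BBC·CA·CA·ABC·CA·ABC·ABC·BBC·CA·BBC·BBC·CA·BBC·BBC·CA·CA·ABC·BBC·BBC·CA·BBC·BBC·CA·CA·ABC·CA·ABC·ABC·BBC·CA·CA·ABC·ABC·BBC·CA·ABC·BBC·CA·BBC·BBC·CA·CA·ABC·CA·ABC·ABC·BBC·CA·ABC·BBC·CA·BBC·BBC·CA·CA·ABC·ABC·BBC·CA·BBC·BBC·CA·CA·ABC·BBC·BBC·CA·BBC·BBC·CA·CA·ABC·CA·ABC·ABC·BBC·CA
    A ↦ ABC
    B ↦ BBC
    C ↦ CA

A->ABC, B->BBC, C->CA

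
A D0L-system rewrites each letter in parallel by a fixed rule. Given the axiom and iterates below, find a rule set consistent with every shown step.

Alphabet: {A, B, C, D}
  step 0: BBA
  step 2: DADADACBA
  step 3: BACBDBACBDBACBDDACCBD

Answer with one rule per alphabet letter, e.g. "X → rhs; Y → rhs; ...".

A->CBD, B->C, C->DA, D->BA

  step 2 ⇒ step 3: DADADACBA ⇒ BA·CBD·BA·CBD·BA·CBD·DA·C·CBD
    A ↦ CBD
    B ↦ C
    C ↦ DA
    D ↦ BA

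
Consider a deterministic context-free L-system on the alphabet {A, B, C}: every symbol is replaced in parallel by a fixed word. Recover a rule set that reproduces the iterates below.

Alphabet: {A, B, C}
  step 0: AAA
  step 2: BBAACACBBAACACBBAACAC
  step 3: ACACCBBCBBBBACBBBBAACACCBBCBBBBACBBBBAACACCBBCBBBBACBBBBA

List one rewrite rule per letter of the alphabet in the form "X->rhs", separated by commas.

  step 2 ⇒ step 3: BBAACACBBAACACBBAACAC ⇒ AC·AC·CBB·CBB·BBA·CBB·BBA·AC·AC·CBB·CBB·BBA·CBB·BBA·AC·AC·CBB·CBB·BBA·CBB·BBA
    A ↦ CBB
    B ↦ AC
    C ↦ BBA

A->CBB, B->AC, C->BBA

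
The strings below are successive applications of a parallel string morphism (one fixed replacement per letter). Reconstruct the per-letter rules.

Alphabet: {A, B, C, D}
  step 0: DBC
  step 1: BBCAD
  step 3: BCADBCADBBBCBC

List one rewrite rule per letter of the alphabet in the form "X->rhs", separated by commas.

A->B, B->BC, C->AD, D->B

  step 0 ⇒ step 1: DBC ⇒ B·BC·AD
    B ↦ BC
    C ↦ AD
    D ↦ B
    A ↦ B  (constrained at step 1)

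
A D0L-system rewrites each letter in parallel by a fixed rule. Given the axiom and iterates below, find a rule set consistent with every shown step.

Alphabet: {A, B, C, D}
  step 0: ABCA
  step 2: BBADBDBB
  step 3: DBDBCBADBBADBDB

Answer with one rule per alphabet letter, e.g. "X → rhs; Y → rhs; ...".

  step 2 ⇒ step 3: BBADBDBB ⇒ DB·DB·C·BA·DB·BA·DB·DB
    A ↦ C
    B ↦ DB
    D ↦ BA
    C ↦ B  (constrained at step 0)

A->C, B->DB, C->B, D->BA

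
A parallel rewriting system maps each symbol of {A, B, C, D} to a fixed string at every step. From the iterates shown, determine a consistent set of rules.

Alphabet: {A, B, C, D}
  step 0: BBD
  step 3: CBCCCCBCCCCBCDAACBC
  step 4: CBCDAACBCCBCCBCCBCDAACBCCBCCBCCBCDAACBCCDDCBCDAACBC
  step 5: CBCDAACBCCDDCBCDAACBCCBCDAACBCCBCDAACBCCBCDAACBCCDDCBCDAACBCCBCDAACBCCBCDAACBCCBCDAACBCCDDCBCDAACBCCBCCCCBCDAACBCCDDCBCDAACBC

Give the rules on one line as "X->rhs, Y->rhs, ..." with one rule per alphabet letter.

A->D, B->DAA, C->CBC, D->C

  step 4 ⇒ step 5: CBCDAACBCCBCCBCCBCDAACBCCBCCBCCBCDAACBCCDDCBCDAACBC ⇒ CBC·DAA·CBC·C·D·D·CBC·DAA·CBC·CBC·DAA·CBC·CBC·DAA·CBC·CBC·DAA·CBC·C·D·D·CBC·DAA·CBC·CBC·DAA·CBC·CBC·DAA·CBC·CBC·DAA·CBC·C·D·D·CBC·DAA·CBC·CBC·C·C·CBC·DAA·CBC·C·D·D·CBC·DAA·CBC
    A ↦ D
    B ↦ DAA
    C ↦ CBC
    D ↦ C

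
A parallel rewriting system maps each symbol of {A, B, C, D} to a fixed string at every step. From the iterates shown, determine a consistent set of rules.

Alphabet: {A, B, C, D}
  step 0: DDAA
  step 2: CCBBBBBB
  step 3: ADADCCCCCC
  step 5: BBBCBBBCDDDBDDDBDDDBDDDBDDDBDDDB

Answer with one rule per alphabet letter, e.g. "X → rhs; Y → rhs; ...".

  step 2 ⇒ step 3: CCBBBBBB ⇒ AD·AD·C·C·C·C·C·C
    B ↦ C
    C ↦ AD
    A ↦ DDD  (constrained at step 0)
    D ↦ B  (constrained at step 0)

A->DDD, B->C, C->AD, D->B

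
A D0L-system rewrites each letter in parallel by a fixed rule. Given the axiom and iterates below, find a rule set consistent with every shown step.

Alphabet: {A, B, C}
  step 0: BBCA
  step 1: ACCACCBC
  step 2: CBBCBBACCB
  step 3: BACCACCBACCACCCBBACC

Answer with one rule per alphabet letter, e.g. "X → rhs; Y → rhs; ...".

A->C, B->ACC, C->B

  step 2 ⇒ step 3: CBBCBBACCB ⇒ B·ACC·ACC·B·ACC·ACC·C·B·B·ACC
    A ↦ C
    B ↦ ACC
    C ↦ B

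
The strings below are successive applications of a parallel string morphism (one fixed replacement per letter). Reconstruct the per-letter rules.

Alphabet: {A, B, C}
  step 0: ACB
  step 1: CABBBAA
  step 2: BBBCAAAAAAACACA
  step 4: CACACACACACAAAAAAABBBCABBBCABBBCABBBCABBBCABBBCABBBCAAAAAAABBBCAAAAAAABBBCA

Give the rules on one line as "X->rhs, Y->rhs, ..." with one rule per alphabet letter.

  step 1 ⇒ step 2: CABBBAA ⇒ BBB·CA·AA·AA·AA·CA·CA
    A ↦ CA
    B ↦ AA
    C ↦ BBB

A->CA, B->AA, C->BBB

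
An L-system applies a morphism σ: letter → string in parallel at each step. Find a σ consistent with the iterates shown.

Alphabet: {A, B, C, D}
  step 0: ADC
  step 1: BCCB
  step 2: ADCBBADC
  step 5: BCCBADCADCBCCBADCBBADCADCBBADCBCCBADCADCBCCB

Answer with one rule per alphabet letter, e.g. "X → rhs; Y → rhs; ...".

A->B, B->ADC, C->B, D->CC

  step 1 ⇒ step 2: BCCB ⇒ ADC·B·B·ADC
    B ↦ ADC
    C ↦ B
  step 0 ⇒ step 1: ADC ⇒ B·CC·B
    A ↦ B
  step 0 ⇒ step 1: ADC ⇒ B·CC·B
    D ↦ CC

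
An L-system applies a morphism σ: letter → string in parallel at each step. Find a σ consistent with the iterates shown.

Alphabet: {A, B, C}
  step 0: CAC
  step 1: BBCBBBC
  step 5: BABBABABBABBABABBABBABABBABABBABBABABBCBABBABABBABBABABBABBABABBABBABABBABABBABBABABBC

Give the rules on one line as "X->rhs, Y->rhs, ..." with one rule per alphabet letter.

A->B, B->BA, C->BBC

  step 0 ⇒ step 1: CAC ⇒ BBC·B·BBC
    A ↦ B
    C ↦ BBC
    B ↦ BA  (constrained at step 1)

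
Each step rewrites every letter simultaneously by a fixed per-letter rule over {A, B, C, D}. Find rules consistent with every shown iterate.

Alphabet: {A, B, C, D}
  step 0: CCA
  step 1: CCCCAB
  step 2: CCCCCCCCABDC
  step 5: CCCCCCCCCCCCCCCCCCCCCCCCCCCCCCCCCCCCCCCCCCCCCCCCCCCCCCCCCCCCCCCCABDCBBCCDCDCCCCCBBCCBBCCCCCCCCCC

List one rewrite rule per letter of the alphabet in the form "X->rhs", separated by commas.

A->AB, B->DC, C->CC, D->BB

  step 1 ⇒ step 2: CCCCAB ⇒ CC·CC·CC·CC·AB·DC
    A ↦ AB
    B ↦ DC
    C ↦ CC
    D ↦ BB  (constrained at step 2)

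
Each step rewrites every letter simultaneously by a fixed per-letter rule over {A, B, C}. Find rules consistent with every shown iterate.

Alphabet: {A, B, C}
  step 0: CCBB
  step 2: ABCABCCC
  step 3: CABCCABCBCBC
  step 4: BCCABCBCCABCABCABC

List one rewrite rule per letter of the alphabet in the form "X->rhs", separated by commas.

A->C, B->A, C->BC

  step 3 ⇒ step 4: CABCCABCBCBC ⇒ BC·C·A·BC·BC·C·A·BC·A·BC·A·BC
    A ↦ C
    B ↦ A
    C ↦ BC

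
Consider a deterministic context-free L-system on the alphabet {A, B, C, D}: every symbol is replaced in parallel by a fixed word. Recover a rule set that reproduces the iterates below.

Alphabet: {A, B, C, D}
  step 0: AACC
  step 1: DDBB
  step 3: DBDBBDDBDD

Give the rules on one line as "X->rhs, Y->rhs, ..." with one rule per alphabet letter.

A->D, B->CAA, C->B, D->AC

  step 0 ⇒ step 1: AACC ⇒ D·D·B·B
    A ↦ D
    C ↦ B
    B ↦ CAA  (constrained at step 1)
    D ↦ AC  (constrained at step 1)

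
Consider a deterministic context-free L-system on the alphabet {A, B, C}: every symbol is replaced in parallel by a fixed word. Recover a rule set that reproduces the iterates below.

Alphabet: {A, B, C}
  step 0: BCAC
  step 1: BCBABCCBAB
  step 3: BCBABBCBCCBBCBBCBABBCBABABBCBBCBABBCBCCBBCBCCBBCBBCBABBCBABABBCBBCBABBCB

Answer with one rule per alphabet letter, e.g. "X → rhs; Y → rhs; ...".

A->CCB, B->BCB, C->AB

  step 0 ⇒ step 1: BCAC ⇒ BCB·AB·CCB·AB
    A ↦ CCB
    B ↦ BCB
    C ↦ AB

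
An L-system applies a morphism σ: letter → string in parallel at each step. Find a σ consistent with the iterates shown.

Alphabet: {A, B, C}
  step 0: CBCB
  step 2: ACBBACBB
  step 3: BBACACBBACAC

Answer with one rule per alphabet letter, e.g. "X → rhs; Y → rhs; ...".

A->B, B->AC, C->B

  step 2 ⇒ step 3: ACBBACBB ⇒ B·B·AC·AC·B·B·AC·AC
    A ↦ B
    B ↦ AC
    C ↦ B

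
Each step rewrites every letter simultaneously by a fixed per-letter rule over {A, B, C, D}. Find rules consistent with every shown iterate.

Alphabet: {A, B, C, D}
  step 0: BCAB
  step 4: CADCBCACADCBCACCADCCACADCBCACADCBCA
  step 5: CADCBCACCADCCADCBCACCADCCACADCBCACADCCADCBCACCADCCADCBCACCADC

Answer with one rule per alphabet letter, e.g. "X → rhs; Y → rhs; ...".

  step 4 ⇒ step 5: CADCBCACADCBCACCADCCACADCBCACADCBCA ⇒ CA·DC·B·CA·C·CA·DC·CA·DC·B·CA·C·CA·DC·CA·CA·DC·B·CA·CA·DC·CA·DC·B·CA·C·CA·DC·CA·DC·B·CA·C·CA·DC
    A ↦ DC
    B ↦ C
    C ↦ CA
    D ↦ B

A->DC, B->C, C->CA, D->B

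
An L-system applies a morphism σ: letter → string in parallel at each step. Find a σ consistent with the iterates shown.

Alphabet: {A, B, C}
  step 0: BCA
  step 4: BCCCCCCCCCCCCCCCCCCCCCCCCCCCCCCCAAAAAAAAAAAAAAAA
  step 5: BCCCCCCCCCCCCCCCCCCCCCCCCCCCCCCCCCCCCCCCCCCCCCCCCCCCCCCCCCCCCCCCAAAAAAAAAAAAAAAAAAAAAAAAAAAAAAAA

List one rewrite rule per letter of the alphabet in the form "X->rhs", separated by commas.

A->AA, B->BC, C->CC

  step 4 ⇒ step 5: BCCCCCCCCCCCCCCCCCCCCCCCCCCCCCCCAAAAAAAAAAAAAAAA ⇒ BC·CC·CC·CC·CC·CC·CC·CC·CC·CC·CC·CC·CC·CC·CC·CC·CC·CC·CC·CC·CC·CC·CC·CC·CC·CC·CC·CC·CC·CC·CC·CC·AA·AA·AA·AA·AA·AA·AA·AA·AA·AA·AA·AA·AA·AA·AA·AA
    A ↦ AA
    B ↦ BC
    C ↦ CC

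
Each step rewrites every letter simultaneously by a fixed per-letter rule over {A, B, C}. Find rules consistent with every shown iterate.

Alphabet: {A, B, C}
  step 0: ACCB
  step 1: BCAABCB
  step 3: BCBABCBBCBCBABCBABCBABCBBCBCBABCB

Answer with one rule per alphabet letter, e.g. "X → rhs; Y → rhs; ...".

  step 0 ⇒ step 1: ACCB ⇒ BC·A·A·BCB
    A ↦ BC
    B ↦ BCB
    C ↦ A

A->BC, B->BCB, C->A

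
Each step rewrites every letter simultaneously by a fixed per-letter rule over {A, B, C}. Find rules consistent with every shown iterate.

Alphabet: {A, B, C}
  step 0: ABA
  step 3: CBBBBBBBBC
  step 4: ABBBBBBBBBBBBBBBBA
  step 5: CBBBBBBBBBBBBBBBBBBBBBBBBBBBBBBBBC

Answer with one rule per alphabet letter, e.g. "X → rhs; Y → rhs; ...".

A->C, B->BB, C->A

  step 4 ⇒ step 5: ABBBBBBBBBBBBBBBBA ⇒ C·BB·BB·BB·BB·BB·BB·BB·BB·BB·BB·BB·BB·BB·BB·BB·BB·C
    A ↦ C
    B ↦ BB
  step 3 ⇒ step 4: CBBBBBBBBC ⇒ A·BB·BB·BB·BB·BB·BB·BB·BB·A
    C ↦ A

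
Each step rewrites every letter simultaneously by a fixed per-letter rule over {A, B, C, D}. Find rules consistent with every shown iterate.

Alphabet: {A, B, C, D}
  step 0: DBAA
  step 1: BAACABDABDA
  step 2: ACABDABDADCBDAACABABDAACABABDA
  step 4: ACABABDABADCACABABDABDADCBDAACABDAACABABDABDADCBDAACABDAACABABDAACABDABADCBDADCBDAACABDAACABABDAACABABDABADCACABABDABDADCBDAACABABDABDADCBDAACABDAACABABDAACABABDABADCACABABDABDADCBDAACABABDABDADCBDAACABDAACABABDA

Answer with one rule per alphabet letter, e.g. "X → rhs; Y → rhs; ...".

A->BDA, B->ACA, C->DC, D->BA

  step 1 ⇒ step 2: BAACABDABDA ⇒ ACA·BDA·BDA·DC·BDA·ACA·BA·BDA·ACA·BA·BDA
    A ↦ BDA
    B ↦ ACA
    C ↦ DC
    D ↦ BA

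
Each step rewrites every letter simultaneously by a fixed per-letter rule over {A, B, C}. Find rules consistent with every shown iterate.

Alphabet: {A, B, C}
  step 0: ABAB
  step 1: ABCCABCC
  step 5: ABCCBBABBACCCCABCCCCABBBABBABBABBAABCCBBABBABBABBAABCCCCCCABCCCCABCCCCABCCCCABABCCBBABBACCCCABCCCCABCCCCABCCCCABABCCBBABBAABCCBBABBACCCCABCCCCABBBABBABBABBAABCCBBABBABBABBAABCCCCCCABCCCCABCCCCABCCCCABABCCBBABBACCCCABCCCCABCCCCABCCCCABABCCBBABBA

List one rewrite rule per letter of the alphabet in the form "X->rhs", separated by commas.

  step 0 ⇒ step 1: ABAB ⇒ AB·CC·AB·CC
    A ↦ AB
    B ↦ CC
    C ↦ BBA  (constrained at step 1)

A->AB, B->CC, C->BBA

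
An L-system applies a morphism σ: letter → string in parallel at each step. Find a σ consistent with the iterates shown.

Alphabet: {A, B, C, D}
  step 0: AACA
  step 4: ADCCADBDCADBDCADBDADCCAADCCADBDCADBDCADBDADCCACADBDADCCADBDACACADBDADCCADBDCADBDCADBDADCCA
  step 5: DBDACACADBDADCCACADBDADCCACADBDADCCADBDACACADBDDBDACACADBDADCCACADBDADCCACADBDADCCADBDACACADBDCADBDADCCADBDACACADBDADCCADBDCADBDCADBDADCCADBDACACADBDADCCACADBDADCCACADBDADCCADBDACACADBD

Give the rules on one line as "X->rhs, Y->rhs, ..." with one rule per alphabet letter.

A->DBD, B->DCC, C->CA, D->A

  step 4 ⇒ step 5: ADCCADBDCADBDCADBDADCCAADCCADBDCADBDCADBDADCCACADBDADCCADBDACACADBDADCCADBDCADBDCADBDADCCA ⇒ DBD·A·CA·CA·DBD·A·DCC·A·CA·DBD·A·DCC·A·CA·DBD·A·DCC·A·DBD·A·CA·CA·DBD·DBD·A·CA·CA·DBD·A·DCC·A·CA·DBD·A·DCC·A·CA·DBD·A·DCC·A·DBD·A·CA·CA·DBD·CA·DBD·A·DCC·A·DBD·A·CA·CA·DBD·A·DCC·A·DBD·CA·DBD·CA·DBD·A·DCC·A·DBD·A·CA·CA·DBD·A·DCC·A·CA·DBD·A·DCC·A·CA·DBD·A·DCC·A·DBD·A·CA·CA·DBD
    A ↦ DBD
    B ↦ DCC
    C ↦ CA
    D ↦ A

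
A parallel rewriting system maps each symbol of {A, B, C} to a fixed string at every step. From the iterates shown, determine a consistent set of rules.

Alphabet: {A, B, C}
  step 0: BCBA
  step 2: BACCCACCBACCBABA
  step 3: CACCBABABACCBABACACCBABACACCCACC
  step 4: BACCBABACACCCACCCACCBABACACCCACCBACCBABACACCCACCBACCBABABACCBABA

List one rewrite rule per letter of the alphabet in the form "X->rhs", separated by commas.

A->CC, B->CA, C->BA

  step 3 ⇒ step 4: CACCBABABACCBABACACCBABACACCCACC ⇒ BA·CC·BA·BA·CA·CC·CA·CC·CA·CC·BA·BA·CA·CC·CA·CC·BA·CC·BA·BA·CA·CC·CA·CC·BA·CC·BA·BA·BA·CC·BA·BA
    A ↦ CC
    B ↦ CA
    C ↦ BA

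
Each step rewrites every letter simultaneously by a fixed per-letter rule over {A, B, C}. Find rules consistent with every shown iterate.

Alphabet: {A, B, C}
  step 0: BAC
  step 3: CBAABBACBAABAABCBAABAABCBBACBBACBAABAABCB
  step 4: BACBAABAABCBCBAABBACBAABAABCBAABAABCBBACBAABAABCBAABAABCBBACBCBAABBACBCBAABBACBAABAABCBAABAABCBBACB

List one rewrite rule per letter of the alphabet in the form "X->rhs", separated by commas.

  step 3 ⇒ step 4: CBAABBACBAABAABCBAABAABCBBACBBACBAABAABCB ⇒ BA·CB·AAB·AAB·CB·CB·AAB·BA·CB·AAB·AAB·CB·AAB·AAB·CB·BA·CB·AAB·AAB·CB·AAB·AAB·CB·BA·CB·CB·AAB·BA·CB·CB·AAB·BA·CB·AAB·AAB·CB·AAB·AAB·CB·BA·CB
    A ↦ AAB
    B ↦ CB
    C ↦ BA

A->AAB, B->CB, C->BA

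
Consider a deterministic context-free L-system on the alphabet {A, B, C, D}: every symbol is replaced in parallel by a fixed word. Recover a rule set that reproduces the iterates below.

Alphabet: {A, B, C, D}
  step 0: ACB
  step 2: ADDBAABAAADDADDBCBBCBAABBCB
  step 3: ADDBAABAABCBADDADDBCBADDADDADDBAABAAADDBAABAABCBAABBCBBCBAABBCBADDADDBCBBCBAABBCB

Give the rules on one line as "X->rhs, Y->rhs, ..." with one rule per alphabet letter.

A->ADD, B->BCB, C->AAB, D->BAA

  step 2 ⇒ step 3: ADDBAABAAADDADDBCBBCBAABBCB ⇒ ADD·BAA·BAA·BCB·ADD·ADD·BCB·ADD·ADD·ADD·BAA·BAA·ADD·BAA·BAA·BCB·AAB·BCB·BCB·AAB·BCB·ADD·ADD·BCB·BCB·AAB·BCB
    A ↦ ADD
    B ↦ BCB
    C ↦ AAB
    D ↦ BAA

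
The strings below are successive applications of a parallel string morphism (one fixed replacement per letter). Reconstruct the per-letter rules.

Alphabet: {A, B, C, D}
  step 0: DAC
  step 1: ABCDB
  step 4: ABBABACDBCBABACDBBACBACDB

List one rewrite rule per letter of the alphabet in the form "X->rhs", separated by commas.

  step 0 ⇒ step 1: DAC ⇒ AB·C·DB
    A ↦ C
    C ↦ DB
    D ↦ AB
    B ↦ BA  (constrained at step 1)

A->C, B->BA, C->DB, D->AB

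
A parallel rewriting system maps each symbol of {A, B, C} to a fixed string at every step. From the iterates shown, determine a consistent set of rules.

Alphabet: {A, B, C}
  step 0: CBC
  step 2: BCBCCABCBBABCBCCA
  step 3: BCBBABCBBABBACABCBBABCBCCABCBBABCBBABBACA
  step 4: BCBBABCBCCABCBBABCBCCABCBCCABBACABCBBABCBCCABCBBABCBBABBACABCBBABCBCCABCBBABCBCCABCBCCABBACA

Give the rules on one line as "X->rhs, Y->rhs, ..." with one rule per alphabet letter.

  step 3 ⇒ step 4: BCBBABCBBABBACABCBBABCBCCABCBBABCBBABBACA ⇒ BC·BBA·BC·BC·CA·BC·BBA·BC·BC·CA·BC·BC·CA·BBA·CA·BC·BBA·BC·BC·CA·BC·BBA·BC·BBA·BBA·CA·BC·BBA·BC·BC·CA·BC·BBA·BC·BC·CA·BC·BC·CA·BBA·CA
    A ↦ CA
    B ↦ BC
    C ↦ BBA

A->CA, B->BC, C->BBA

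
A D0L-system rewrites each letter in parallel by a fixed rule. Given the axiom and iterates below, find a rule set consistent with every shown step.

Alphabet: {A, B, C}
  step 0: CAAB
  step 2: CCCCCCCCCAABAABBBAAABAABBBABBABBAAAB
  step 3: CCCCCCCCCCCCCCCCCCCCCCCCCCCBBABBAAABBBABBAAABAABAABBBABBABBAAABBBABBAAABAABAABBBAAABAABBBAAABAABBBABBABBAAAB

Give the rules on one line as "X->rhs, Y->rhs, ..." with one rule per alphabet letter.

  step 2 ⇒ step 3: CCCCCCCCCAABAABBBAAABAABBBABBABBAAAB ⇒ CCC·CCC·CCC·CCC·CCC·CCC·CCC·CCC·CCC·BBA·BBA·AAB·BBA·BBA·AAB·AAB·AAB·BBA·BBA·BBA·AAB·BBA·BBA·AAB·AAB·AAB·BBA·AAB·AAB·BBA·AAB·AAB·BBA·BBA·BBA·AAB
    A ↦ BBA
    B ↦ AAB
    C ↦ CCC

A->BBA, B->AAB, C->CCC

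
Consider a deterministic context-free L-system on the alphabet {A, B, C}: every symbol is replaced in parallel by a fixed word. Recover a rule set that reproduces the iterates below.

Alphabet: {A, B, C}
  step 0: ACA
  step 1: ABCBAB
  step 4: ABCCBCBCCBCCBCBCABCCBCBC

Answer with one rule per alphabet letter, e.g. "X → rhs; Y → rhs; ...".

A->AB, B->C, C->CB

  step 0 ⇒ step 1: ACA ⇒ AB·CB·AB
    A ↦ AB
    C ↦ CB
    B ↦ C  (constrained at step 1)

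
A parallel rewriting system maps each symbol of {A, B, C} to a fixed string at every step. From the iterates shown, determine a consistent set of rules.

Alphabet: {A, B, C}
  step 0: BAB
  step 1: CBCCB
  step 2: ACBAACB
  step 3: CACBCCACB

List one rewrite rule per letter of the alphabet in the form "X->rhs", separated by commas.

A->C, B->CB, C->A

  step 2 ⇒ step 3: ACBAACB ⇒ C·A·CB·C·C·A·CB
    A ↦ C
    B ↦ CB
    C ↦ A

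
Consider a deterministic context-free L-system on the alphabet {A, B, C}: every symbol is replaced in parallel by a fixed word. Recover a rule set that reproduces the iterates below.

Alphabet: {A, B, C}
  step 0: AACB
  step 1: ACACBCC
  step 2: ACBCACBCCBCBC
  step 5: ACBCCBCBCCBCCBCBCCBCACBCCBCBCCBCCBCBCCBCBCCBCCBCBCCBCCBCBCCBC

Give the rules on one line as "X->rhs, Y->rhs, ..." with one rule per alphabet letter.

  step 1 ⇒ step 2: ACACBCC ⇒ AC·BC·AC·BC·C·BC·BC
    A ↦ AC
    B ↦ C
    C ↦ BC

A->AC, B->C, C->BC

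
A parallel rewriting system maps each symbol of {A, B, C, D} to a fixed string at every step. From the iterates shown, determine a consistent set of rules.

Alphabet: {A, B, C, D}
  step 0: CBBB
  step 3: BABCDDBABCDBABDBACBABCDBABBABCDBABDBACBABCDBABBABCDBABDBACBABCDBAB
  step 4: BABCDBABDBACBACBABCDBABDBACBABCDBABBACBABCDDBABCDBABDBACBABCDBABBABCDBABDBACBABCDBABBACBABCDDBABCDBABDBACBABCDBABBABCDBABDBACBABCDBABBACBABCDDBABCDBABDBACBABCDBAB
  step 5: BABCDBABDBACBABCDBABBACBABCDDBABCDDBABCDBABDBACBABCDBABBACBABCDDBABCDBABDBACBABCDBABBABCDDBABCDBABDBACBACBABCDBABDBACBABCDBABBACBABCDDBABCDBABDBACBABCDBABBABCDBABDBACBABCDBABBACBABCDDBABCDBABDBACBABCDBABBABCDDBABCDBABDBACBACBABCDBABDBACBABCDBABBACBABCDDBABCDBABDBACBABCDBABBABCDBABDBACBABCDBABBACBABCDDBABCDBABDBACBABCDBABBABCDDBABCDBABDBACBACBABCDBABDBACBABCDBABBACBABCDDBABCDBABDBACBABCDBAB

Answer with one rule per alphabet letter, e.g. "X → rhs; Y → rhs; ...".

  step 4 ⇒ step 5: BABCDBABDBACBACBABCDBABDBACBABCDBABBACBABCDDBABCDBABDBACBABCDBABBABCDBABDBACBABCDBABBACBABCDDBABCDBABDBACBABCDBABBABCDBABDBACBABCDBABBACBABCDDBABCDBABDBACBABCDBAB ⇒ BAB·CD·BAB·D·BAC·BAB·CD·BAB·BAC·BAB·CD·D·BAB·CD·D·BAB·CD·BAB·D·BAC·BAB·CD·BAB·BAC·BAB·CD·D·BAB·CD·BAB·D·BAC·BAB·CD·BAB·BAB·CD·D·BAB·CD·BAB·D·BAC·BAC·BAB·CD·BAB·D·BAC·BAB·CD·BAB·BAC·BAB·CD·D·BAB·CD·BAB·D·BAC·BAB·CD·BAB·BAB·CD·BAB·D·BAC·BAB·CD·BAB·BAC·BAB·CD·D·BAB·CD·BAB·D·BAC·BAB·CD·BAB·BAB·CD·D·BAB·CD·BAB·D·BAC·BAC·BAB·CD·BAB·D·BAC·BAB·CD·BAB·BAC·BAB·CD·D·BAB·CD·BAB·D·BAC·BAB·CD·BAB·BAB·CD·BAB·D·BAC·BAB·CD·BAB·BAC·BAB·CD·D·BAB·CD·BAB·D·BAC·BAB·CD·BAB·BAB·CD·D·BAB·CD·BAB·D·BAC·BAC·BAB·CD·BAB·D·BAC·BAB·CD·BAB·BAC·BAB·CD·D·BAB·CD·BAB·D·BAC·BAB·CD·BAB
    A ↦ CD
    B ↦ BAB
    C ↦ D
    D ↦ BAC

A->CD, B->BAB, C->D, D->BAC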